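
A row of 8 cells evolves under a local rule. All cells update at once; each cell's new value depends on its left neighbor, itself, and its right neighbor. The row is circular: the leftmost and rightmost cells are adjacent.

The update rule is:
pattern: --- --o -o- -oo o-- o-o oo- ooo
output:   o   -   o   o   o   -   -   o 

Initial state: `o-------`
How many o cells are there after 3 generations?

ooooooo-
oooooo--
ooooo-o-
count of o: 6

6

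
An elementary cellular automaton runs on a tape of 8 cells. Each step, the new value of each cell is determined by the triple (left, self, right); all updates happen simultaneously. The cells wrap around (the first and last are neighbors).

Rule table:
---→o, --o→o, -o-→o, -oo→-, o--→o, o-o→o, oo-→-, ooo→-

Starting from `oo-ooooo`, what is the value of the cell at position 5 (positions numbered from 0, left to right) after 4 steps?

--o-----
oooooooo
--------
oooooooo
position 5 holds o

o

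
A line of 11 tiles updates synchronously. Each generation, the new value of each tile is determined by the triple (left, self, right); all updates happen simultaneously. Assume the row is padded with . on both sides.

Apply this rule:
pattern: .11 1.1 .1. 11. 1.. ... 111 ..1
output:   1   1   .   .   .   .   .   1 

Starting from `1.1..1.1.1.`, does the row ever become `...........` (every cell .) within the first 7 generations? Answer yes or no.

.1..1.1.1..
1..1.1.1...
..1.1.1....
.1.1.1.....
1.1.1......
.1.1.......
1.1........
generation 7 is 1.1........, still not uniform .

no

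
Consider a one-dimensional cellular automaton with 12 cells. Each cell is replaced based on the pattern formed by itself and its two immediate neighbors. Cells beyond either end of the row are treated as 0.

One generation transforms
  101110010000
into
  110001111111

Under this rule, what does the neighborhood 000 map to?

At position 9 the neighborhood is 000; the next row has 1 there.

1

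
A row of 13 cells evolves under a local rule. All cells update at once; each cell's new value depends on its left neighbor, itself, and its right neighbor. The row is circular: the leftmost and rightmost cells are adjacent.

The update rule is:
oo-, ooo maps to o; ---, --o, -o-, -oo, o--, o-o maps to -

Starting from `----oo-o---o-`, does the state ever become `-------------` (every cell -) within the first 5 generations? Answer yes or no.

yes

-----o-------
-------------
all cells are - at generation 2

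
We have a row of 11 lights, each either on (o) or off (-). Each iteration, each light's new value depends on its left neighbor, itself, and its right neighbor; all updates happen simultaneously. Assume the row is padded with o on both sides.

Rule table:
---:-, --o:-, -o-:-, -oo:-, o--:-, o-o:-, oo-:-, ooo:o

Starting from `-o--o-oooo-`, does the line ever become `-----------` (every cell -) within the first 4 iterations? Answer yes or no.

iteration 1: -------oo--
iteration 2: -----------
all cells are - at iteration 2

yes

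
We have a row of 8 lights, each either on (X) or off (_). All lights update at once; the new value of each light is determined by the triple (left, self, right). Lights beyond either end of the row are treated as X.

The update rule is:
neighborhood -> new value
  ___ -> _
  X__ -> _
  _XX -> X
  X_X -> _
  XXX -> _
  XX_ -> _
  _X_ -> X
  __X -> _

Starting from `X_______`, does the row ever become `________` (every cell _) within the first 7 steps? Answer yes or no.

yes

________
all cells are _ at step 1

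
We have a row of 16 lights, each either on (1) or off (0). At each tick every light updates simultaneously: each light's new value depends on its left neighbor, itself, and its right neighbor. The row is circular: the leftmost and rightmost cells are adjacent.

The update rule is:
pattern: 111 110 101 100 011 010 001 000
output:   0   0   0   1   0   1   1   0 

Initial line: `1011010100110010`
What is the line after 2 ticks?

1100110000110000

1000010111001110
1100110000110000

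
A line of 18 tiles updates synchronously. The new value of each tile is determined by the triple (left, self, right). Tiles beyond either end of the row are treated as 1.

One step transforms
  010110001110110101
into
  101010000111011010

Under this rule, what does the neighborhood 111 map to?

At position 9 the neighborhood is 111; the next row has 1 there.

1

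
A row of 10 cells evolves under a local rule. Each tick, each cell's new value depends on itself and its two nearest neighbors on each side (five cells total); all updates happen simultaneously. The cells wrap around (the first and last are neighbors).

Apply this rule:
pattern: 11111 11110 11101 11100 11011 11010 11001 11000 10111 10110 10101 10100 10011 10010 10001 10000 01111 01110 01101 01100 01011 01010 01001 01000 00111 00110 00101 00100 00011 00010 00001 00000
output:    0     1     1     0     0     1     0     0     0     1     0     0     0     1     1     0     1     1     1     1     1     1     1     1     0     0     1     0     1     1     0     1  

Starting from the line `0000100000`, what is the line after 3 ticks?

1101010111
1110101010
0111010101

0111010101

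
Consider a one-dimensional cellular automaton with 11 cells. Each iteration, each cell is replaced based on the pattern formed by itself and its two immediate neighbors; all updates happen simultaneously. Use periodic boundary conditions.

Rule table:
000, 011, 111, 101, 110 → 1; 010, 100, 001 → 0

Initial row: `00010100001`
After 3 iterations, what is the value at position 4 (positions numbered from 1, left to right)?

1

iteration 1: 01001001100
iteration 2: 00000001101
iteration 3: 01111101110
position 4 holds 1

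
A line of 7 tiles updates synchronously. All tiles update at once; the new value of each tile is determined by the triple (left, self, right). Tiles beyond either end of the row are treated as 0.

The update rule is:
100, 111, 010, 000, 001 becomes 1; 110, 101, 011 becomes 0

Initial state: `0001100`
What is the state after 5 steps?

1101011

1110011
0101100
1100011
0011100
1101011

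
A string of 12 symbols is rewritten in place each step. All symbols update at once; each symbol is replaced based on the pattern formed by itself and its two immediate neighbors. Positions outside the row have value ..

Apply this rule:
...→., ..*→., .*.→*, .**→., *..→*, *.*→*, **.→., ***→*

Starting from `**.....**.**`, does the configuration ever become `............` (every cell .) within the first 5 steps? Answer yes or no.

..*......*..
..**.....**.
....*......*
....**.....*
......*....*
step 5 is ......*....*, still not uniform .

no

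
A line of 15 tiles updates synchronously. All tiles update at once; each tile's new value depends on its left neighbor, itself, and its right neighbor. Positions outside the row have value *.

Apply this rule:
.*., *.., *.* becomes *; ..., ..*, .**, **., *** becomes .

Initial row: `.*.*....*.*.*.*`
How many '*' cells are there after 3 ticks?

3

tick 1: *****...******.
tick 2: .....*........*
tick 3: *....**........
count of *: 3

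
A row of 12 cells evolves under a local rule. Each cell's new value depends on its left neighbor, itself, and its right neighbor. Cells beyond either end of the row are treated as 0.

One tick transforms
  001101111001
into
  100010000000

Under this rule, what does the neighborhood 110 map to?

0

At position 3 the neighborhood is 110; the next row has 0 there.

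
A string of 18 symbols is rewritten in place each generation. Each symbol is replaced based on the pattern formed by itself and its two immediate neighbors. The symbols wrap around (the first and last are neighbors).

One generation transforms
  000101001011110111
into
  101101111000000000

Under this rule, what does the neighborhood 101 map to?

At position 4 the neighborhood is 101; the next row has 0 there.

0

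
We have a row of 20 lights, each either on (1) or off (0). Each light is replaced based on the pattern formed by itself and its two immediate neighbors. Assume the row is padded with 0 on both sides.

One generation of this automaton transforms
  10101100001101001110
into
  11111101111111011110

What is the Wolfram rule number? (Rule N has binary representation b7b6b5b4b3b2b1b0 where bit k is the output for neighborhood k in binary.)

position 17: 111 → 1  (bit 7 = 1)
position 5: 110 → 1  (bit 6 = 1)
position 1: 101 → 1  (bit 5 = 1)
position 6: 100 → 0  (bit 4 = 0)
position 4: 011 → 1  (bit 3 = 1)
position 0: 010 → 1  (bit 2 = 1)
position 9: 001 → 1  (bit 1 = 1)
position 7: 000 → 1  (bit 0 = 1)
bits b7..b0 = 11101111 = 239

239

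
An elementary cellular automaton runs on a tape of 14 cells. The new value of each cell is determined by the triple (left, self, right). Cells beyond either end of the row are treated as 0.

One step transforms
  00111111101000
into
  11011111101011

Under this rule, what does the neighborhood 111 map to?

At position 3 the neighborhood is 111; the next row has 1 there.

1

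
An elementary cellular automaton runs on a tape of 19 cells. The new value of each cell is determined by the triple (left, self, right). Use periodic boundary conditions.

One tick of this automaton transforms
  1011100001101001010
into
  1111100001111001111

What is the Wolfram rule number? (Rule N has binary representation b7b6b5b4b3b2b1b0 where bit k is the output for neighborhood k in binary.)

position 3: 111 → 1  (bit 7 = 1)
position 4: 110 → 1  (bit 6 = 1)
position 1: 101 → 1  (bit 5 = 1)
position 5: 100 → 0  (bit 4 = 0)
position 2: 011 → 1  (bit 3 = 1)
position 0: 010 → 1  (bit 2 = 1)
position 8: 001 → 0  (bit 1 = 0)
position 6: 000 → 0  (bit 0 = 0)
bits b7..b0 = 11101100 = 236

236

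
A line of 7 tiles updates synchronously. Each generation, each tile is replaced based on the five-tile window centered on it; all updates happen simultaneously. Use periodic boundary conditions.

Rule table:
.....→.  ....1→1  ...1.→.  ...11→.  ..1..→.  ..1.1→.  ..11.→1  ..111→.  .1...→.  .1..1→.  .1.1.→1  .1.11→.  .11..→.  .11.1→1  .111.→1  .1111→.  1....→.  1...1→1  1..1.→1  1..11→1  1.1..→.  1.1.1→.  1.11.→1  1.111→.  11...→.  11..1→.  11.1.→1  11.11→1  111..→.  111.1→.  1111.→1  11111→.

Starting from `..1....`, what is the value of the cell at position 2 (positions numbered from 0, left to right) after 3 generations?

.

1......
.....1.
...1...
position 2 holds .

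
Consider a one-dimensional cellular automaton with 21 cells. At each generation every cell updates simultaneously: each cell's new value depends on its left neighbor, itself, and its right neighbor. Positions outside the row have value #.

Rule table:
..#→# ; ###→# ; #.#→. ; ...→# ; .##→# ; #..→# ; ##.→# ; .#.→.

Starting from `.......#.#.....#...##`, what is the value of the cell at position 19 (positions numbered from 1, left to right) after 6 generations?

#

#######...#####.#####
###############.#####
###############.#####  (fixed point — unchanged through generation 6)
position 19 holds #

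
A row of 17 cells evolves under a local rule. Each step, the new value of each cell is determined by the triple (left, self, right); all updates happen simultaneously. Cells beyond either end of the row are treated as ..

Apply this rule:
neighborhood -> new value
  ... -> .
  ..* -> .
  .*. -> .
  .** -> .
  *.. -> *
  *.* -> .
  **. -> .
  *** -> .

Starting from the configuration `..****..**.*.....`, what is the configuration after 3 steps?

........*.....*..

......*.....*....
.......*.....*...
........*.....*..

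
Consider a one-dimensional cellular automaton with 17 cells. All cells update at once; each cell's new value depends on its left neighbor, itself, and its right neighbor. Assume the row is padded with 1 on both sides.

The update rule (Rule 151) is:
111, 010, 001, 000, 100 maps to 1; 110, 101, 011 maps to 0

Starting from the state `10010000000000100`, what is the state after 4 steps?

01111111111111111
00111111111111111
11011111111111111
10001111111111111

10001111111111111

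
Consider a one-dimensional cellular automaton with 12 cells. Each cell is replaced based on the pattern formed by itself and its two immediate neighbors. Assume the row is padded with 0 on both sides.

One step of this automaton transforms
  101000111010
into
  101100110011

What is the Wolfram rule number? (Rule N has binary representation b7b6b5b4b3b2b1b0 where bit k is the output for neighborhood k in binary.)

156

position 7: 111 → 1  (bit 7 = 1)
position 8: 110 → 0  (bit 6 = 0)
position 1: 101 → 0  (bit 5 = 0)
position 3: 100 → 1  (bit 4 = 1)
position 6: 011 → 1  (bit 3 = 1)
position 0: 010 → 1  (bit 2 = 1)
position 5: 001 → 0  (bit 1 = 0)
position 4: 000 → 0  (bit 0 = 0)
bits b7..b0 = 10011100 = 156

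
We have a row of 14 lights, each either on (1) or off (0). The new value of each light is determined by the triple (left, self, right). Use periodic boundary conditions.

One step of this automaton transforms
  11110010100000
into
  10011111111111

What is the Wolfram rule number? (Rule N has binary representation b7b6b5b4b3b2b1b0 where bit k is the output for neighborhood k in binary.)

127

position 1: 111 → 0  (bit 7 = 0)
position 3: 110 → 1  (bit 6 = 1)
position 7: 101 → 1  (bit 5 = 1)
position 4: 100 → 1  (bit 4 = 1)
position 0: 011 → 1  (bit 3 = 1)
position 6: 010 → 1  (bit 2 = 1)
position 5: 001 → 1  (bit 1 = 1)
position 10: 000 → 1  (bit 0 = 1)
bits b7..b0 = 01111111 = 127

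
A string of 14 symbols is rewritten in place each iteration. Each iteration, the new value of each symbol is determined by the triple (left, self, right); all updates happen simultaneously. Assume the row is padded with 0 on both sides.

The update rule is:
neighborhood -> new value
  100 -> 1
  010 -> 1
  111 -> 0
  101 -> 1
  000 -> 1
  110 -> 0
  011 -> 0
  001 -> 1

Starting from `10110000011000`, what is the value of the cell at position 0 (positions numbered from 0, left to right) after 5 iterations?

1

11001111100111
00110000011000
11001111100111  (repeats iteration 1; period 2)
iteration 5: 11001111100111
position 0 holds 1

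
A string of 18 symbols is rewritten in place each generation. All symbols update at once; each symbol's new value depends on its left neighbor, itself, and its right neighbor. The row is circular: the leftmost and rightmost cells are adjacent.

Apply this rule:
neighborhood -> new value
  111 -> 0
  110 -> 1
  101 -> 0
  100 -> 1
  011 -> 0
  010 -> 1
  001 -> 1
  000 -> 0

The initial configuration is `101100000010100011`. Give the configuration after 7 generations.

010101101000111000

generation 1: 100110000110110100
generation 2: 111011001010010111
generation 3: 001001111011110000
generation 4: 011110001000011000
generation 5: 100011011100101100
generation 6: 110101000111100111
generation 7: 010101101000111000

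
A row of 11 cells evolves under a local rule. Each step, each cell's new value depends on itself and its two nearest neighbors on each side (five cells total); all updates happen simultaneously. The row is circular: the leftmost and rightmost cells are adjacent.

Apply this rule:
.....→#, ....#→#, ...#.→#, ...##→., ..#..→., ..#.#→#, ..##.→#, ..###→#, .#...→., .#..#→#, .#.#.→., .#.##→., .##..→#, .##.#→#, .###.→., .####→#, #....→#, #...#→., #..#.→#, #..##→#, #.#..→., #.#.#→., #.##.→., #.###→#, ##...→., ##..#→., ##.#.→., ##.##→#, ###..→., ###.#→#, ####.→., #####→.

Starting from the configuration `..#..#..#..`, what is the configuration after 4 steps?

##.##.##..#
.##.##.#.##
#.##.#....#
##.#...##.#

##.#...##.#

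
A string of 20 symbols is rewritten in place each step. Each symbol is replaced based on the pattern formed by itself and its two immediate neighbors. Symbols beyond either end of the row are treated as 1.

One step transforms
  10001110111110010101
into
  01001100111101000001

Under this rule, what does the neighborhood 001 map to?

At position 3 the neighborhood is 001; the next row has 0 there.

0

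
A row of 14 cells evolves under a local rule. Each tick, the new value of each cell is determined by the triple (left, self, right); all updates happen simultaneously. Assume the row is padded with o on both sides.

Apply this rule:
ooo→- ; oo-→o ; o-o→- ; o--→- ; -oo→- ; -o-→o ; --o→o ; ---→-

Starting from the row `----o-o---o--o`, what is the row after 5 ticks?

---oo-o--oo-o-
--o-o-o-o-o-o-
-oo-o-o-o-o-o-
--o-o-o-o-o-o-  (repeats tick 2; period 2)
tick 5: -oo-o-o-o-o-o-

-oo-o-o-o-o-o-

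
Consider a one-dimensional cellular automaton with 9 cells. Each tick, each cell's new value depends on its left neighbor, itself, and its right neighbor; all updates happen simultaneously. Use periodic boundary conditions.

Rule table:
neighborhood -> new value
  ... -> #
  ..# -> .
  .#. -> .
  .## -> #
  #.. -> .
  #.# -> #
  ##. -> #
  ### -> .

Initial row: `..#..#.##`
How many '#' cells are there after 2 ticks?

......###
.####.#.#
count of #: 6

6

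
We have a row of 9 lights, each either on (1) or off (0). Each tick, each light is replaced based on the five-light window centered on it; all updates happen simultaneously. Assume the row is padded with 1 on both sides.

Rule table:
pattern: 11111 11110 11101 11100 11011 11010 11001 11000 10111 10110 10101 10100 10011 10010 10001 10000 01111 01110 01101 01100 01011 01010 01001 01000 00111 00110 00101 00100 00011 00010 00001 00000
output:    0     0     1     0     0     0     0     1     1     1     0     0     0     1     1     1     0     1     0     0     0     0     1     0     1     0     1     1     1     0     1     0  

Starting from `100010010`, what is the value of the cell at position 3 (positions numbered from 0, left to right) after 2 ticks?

tick 1: 011011110
tick 2: 010010010
position 3 holds 0

0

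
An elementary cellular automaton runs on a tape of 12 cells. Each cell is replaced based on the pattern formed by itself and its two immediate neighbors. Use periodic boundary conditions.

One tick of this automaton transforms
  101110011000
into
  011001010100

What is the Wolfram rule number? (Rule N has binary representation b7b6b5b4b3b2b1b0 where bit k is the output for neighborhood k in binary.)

56

position 3: 111 → 0  (bit 7 = 0)
position 4: 110 → 0  (bit 6 = 0)
position 1: 101 → 1  (bit 5 = 1)
position 5: 100 → 1  (bit 4 = 1)
position 2: 011 → 1  (bit 3 = 1)
position 0: 010 → 0  (bit 2 = 0)
position 6: 001 → 0  (bit 1 = 0)
position 10: 000 → 0  (bit 0 = 0)
bits b7..b0 = 00111000 = 56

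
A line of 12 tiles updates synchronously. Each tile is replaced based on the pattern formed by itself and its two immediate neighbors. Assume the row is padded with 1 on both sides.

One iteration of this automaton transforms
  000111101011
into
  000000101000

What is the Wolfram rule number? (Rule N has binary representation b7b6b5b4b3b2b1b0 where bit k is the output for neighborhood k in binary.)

position 4: 111 → 0  (bit 7 = 0)
position 6: 110 → 1  (bit 6 = 1)
position 7: 101 → 0  (bit 5 = 0)
position 0: 100 → 0  (bit 4 = 0)
position 3: 011 → 0  (bit 3 = 0)
position 8: 010 → 1  (bit 2 = 1)
position 2: 001 → 0  (bit 1 = 0)
position 1: 000 → 0  (bit 0 = 0)
bits b7..b0 = 01000100 = 68

68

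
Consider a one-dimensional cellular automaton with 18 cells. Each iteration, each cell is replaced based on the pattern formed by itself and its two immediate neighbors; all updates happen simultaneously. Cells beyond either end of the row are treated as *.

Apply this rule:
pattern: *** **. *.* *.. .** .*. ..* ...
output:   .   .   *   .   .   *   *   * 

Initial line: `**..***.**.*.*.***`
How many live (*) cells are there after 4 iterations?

...*...*..*****...
.***.***.*......**
*...*...**.*****..
..***.**..*......*
count of *: 7

7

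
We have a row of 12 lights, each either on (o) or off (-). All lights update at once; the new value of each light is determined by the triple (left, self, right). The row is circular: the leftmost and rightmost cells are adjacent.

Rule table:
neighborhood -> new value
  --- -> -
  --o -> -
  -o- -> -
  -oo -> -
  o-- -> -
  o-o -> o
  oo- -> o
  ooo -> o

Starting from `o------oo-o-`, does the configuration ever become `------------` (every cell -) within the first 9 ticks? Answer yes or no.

--------oo-o
---------oo-
----------o-
------------
all cells are - at tick 4

yes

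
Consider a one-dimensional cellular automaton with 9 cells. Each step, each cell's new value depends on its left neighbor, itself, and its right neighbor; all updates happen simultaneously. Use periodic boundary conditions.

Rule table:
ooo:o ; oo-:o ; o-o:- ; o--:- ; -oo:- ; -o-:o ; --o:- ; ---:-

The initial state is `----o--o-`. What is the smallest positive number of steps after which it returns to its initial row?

----o--o-

1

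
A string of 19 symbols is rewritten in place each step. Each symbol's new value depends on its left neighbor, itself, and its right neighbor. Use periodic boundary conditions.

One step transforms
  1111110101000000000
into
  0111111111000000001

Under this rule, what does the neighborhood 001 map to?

1

At position 18 the neighborhood is 001; the next row has 1 there.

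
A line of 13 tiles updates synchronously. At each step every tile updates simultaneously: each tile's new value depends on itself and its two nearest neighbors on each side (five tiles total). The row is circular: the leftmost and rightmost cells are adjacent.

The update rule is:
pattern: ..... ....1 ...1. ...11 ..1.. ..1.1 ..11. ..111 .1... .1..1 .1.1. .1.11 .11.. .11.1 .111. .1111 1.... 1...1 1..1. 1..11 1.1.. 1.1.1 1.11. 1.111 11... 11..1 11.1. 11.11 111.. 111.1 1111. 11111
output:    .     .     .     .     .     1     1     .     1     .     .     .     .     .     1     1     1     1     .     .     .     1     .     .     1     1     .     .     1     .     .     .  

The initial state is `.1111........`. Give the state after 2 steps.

..1.111......
..1..1111....

..1..1111....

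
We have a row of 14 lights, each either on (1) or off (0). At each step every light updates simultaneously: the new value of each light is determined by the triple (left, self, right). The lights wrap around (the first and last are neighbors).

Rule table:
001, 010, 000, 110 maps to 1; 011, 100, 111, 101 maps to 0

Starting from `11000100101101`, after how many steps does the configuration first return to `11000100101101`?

2

01011101100100
11000100101101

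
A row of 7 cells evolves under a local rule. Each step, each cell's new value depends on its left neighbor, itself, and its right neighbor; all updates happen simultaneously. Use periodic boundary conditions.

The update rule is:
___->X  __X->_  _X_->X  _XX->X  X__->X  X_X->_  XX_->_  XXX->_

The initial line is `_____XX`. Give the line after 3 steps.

XXXX_X_
X____X_
XXXX_X_

XXXX_X_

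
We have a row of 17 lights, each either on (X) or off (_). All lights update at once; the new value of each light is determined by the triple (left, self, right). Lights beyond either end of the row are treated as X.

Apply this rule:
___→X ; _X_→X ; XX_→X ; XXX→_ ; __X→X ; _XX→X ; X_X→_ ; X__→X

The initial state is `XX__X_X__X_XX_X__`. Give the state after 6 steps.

_X__X_X__X_XX_X__

_XXXX_XXXX_XX_XXX
_X__X_X__X_XX_X__
_XXXX_XXXX_XX_XXX  (repeats step 1; period 2)
step 6: _X__X_X__X_XX_X__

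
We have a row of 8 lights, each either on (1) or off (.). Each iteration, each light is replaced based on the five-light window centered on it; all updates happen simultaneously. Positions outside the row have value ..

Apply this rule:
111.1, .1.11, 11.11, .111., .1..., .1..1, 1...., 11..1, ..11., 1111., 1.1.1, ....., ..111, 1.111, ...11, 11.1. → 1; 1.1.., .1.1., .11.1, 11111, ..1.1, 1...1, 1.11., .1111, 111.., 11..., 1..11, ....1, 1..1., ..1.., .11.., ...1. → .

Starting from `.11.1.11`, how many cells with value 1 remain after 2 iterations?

11.111..
1.111..1
count of 1: 5

5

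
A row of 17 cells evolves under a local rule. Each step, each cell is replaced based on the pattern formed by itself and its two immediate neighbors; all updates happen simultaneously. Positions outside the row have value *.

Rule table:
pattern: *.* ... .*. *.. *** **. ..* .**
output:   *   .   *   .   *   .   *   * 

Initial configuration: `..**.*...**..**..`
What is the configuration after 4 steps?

step 1: .**.**..**..**..*
step 2: **.**..**..**..**
step 3: *.**..**..**..***
step 4: .**..**..**..****

.**..**..**..****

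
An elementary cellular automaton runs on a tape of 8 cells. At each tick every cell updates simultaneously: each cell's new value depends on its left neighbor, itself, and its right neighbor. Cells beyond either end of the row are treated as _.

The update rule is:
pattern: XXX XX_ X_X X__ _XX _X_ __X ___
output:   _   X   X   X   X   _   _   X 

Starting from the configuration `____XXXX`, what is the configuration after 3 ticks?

_XXXX_XX

tick 1: XXX_X__X
tick 2: X_XX_X__
tick 3: _XXXX_XX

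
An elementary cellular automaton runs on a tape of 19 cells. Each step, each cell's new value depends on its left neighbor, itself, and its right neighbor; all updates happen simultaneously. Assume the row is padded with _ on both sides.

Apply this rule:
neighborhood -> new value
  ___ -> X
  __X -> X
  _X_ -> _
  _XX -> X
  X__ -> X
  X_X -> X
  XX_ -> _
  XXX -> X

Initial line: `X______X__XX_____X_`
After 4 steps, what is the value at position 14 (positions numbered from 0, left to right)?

_

_XXXXXX_XXX_XXXXX_X
XXXXXX_XXX_XXXXX_X_
XXXXX_XXX_XXXXX_X_X
XXXX_XXX_XXXXX_X_X_
position 14 holds _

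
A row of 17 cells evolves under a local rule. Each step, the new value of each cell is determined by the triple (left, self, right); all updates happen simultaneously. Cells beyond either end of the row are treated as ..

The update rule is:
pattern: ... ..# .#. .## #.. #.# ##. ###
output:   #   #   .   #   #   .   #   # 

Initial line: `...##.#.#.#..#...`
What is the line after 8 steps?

#############.###

step 1: #####......##.###
step 2: #############.###
step 3: #############.###  (fixed point — unchanged through step 8)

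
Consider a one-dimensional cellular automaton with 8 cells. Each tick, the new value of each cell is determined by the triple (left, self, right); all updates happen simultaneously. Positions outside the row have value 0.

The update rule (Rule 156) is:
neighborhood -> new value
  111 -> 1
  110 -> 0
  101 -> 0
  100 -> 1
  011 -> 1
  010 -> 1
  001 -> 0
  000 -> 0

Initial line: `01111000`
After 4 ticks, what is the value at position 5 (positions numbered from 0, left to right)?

tick 1: 01110100
tick 2: 01100110
tick 3: 01010101
tick 4: 01010101
position 5 holds 1

1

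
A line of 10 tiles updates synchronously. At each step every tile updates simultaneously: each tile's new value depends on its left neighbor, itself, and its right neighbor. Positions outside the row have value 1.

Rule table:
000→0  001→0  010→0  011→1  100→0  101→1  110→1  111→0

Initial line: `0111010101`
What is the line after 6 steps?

1101101011
0111110110
1100011111
0100010000
1000000000
1000000000

1000000000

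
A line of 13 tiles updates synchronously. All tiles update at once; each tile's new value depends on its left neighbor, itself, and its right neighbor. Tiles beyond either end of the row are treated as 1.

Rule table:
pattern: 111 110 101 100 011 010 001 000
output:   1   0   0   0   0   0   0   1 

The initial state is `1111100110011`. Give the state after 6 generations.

1111000000001
1110011111100
1100001111000
1001100110010
0000000000000
0111111111110

0111111111110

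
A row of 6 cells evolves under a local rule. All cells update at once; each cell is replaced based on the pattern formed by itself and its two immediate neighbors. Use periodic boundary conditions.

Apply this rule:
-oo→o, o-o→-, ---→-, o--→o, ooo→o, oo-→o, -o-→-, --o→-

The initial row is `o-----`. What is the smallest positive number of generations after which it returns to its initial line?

6

-o----
--o---
---o--
----o-
-----o
o-----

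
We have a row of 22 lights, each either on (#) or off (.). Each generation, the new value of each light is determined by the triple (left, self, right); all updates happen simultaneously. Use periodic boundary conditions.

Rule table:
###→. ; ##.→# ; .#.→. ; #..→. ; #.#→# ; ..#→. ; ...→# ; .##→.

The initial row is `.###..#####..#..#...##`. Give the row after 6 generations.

#..#......#.......#..#
#....####...#####.....
..##....#.#.....#.###.
#..#.##..#..###..#..#.
....#.#.......#......#
.##..#..#####...####..

.##..#..#####...####..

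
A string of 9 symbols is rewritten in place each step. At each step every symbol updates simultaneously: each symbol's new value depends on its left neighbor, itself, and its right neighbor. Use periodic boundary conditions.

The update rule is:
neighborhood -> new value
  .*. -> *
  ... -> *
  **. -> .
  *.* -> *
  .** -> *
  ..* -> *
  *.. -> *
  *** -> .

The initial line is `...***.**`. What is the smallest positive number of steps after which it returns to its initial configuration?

18

****..**.
*...***.*
.****..**
**...***.
*.****..*
.**...***
**.****..
*.**...**
.**.****.
**.**...*
..**.****
***.**...
*..**.***
.***.**..
**..**.**
..***.**.
***..**.*
...***.**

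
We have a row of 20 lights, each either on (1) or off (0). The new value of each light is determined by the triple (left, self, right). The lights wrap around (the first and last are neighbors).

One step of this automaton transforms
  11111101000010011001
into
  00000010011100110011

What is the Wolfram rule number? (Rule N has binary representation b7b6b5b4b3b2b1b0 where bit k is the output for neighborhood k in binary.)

43

position 0: 111 → 0  (bit 7 = 0)
position 5: 110 → 0  (bit 6 = 0)
position 6: 101 → 1  (bit 5 = 1)
position 8: 100 → 0  (bit 4 = 0)
position 15: 011 → 1  (bit 3 = 1)
position 7: 010 → 0  (bit 2 = 0)
position 11: 001 → 1  (bit 1 = 1)
position 9: 000 → 1  (bit 0 = 1)
bits b7..b0 = 00101011 = 43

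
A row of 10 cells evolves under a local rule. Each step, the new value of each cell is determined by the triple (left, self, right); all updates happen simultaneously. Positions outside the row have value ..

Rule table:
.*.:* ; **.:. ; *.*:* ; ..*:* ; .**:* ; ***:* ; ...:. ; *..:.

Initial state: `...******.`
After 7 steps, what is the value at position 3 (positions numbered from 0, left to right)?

.

step 1: ..******..
step 2: .******...
step 3: ******....
step 4: *****.....
step 5: ****......
step 6: ***.......
step 7: **........
position 3 holds .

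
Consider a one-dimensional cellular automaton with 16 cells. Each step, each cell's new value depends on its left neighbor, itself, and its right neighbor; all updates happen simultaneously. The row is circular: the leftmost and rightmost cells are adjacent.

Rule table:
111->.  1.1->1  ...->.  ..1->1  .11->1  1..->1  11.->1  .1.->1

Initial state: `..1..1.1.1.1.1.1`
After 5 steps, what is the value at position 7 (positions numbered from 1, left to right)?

1111111111111111
................
................  (fixed point — unchanged through step 5)
position 7 holds .

.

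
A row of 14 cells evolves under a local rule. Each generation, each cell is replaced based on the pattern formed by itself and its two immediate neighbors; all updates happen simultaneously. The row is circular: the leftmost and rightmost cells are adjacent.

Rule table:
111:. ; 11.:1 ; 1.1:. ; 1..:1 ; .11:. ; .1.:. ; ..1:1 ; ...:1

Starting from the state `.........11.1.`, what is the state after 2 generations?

........1..11.

generation 1: 111111111.1..1
generation 2: ........1..11.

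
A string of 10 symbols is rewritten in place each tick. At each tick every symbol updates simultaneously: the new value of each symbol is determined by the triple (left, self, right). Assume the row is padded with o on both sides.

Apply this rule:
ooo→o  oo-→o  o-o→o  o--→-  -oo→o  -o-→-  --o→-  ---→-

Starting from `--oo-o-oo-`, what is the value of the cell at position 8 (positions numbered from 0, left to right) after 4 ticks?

--ooo-oooo
--oooooooo
--oooooooo  (fixed point — unchanged through tick 4)
position 8 holds o

o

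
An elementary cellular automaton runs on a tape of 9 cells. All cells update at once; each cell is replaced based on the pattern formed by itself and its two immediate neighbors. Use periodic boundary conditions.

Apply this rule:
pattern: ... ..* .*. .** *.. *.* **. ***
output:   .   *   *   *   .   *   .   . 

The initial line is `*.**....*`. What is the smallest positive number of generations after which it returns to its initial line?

9

.**....**
**....**.
*....**.*
....**.**
...**.**.
..**.**..
.**.**...
**.**....
*.**....*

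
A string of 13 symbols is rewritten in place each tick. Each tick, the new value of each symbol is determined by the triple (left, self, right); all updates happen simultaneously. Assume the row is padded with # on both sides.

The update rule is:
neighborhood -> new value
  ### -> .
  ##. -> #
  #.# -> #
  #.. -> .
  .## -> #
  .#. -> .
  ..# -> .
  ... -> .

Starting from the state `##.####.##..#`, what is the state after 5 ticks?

..#.........#

tick 1: .###..####..#
tick 2: ##.#..#..#..#
tick 3: .##.........#
tick 4: ###.........#
tick 5: ..#.........#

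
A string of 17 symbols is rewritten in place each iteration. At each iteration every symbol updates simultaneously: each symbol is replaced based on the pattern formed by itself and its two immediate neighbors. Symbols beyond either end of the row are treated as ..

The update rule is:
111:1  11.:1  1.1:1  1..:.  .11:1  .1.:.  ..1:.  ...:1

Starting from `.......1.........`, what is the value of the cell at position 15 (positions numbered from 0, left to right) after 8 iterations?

111111...11111111
111111.1.11111111
1111111.111111111
11111111111111111
11111111111111111  (fixed point — unchanged through iteration 8)
position 15 holds 1

1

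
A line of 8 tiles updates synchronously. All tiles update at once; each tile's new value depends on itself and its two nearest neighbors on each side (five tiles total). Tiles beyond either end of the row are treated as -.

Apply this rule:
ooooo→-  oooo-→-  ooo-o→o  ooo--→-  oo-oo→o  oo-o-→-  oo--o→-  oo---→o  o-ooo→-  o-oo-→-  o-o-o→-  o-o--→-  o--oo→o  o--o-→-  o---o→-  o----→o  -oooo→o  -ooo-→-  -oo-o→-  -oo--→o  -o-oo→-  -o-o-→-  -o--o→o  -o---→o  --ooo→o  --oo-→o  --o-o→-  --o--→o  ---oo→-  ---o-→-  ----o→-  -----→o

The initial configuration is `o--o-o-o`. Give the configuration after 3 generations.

generation 1: oo------
generation 2: oooooooo
generation 3: oo------

oo------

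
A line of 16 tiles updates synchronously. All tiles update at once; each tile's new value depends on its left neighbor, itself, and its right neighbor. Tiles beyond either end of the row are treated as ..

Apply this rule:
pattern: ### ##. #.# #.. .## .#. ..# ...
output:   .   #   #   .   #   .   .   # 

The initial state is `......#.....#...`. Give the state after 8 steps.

step 1: #####...###...##
step 2: #...#.#.#.#.#.##
step 3: ..#..#.#.#.#.###
step 4: #.....#.#.#.##.#
step 5: ..###..#.#.####.
step 6: #.#.#...#.##..#.
step 7: .#.#..#..###....
step 8: ..#......#.#.###

..#......#.#.###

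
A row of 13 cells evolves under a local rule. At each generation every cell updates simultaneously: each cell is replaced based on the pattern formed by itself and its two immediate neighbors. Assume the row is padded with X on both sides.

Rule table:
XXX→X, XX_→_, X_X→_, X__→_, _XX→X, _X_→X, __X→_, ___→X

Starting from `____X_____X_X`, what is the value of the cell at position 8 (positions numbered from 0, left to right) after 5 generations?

X

_XX_X_XXX_X_X
_X__X_XX__X_X
_X__X_X___X_X
_X__X_X_X_X_X
_X__X_X_X_X_X
position 8 holds X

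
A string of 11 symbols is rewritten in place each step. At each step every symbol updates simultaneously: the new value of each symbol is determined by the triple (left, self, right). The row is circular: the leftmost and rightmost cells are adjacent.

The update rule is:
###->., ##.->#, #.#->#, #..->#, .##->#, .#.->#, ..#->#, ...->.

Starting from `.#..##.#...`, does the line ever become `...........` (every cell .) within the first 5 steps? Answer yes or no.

#########..
#.......###
##.....##..
###...#####
..##.##....
step 5 is ..##.##...., still not uniform .

no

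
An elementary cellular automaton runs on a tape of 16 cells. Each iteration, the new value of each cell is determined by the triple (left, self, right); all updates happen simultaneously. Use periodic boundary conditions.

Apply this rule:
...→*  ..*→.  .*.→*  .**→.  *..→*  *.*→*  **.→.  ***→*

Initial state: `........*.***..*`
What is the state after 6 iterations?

*******.**.*.*.*
******.*..*****.
.****.***..***.*
*.**.*.*.*..*.**
.*..*******.**.*
***..*****.*..**

***..*****.*..**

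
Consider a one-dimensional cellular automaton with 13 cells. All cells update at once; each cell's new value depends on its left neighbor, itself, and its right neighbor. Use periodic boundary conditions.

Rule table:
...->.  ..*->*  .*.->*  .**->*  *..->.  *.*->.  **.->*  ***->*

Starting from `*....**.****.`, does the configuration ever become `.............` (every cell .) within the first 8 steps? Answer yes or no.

no

step 1: *...***.****.
step 2: *..****.****.
step 3: *.*****.****.
step 4: *.*****.****.  (fixed point — unchanged through step 8)
step 8 is *.*****.****., still not uniform .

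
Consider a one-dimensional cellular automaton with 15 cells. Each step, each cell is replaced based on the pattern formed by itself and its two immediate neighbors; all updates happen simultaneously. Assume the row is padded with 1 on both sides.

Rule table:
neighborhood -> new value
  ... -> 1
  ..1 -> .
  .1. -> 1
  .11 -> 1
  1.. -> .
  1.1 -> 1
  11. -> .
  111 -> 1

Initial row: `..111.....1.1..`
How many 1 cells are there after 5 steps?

10

..11..111.111..
..1...11.111...
..1.1.1.111..1.
..11111111...11
..1111111..1.11
count of 1: 10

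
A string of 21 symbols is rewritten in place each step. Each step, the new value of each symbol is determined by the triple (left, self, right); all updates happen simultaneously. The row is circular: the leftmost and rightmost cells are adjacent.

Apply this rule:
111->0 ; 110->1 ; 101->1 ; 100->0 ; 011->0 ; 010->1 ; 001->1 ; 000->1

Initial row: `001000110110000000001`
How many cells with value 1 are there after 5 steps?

14

011011011010111111111
101101101111000000001
110110110001011111110
011011010111100000011
101101111000101111101
count of 1: 14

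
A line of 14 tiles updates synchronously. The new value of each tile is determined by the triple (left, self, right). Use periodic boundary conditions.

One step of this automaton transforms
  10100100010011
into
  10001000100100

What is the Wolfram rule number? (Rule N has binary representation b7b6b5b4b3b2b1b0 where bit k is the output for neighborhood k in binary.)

position 13: 111 → 0  (bit 7 = 0)
position 0: 110 → 1  (bit 6 = 1)
position 1: 101 → 0  (bit 5 = 0)
position 3: 100 → 0  (bit 4 = 0)
position 12: 011 → 0  (bit 3 = 0)
position 2: 010 → 0  (bit 2 = 0)
position 4: 001 → 1  (bit 1 = 1)
position 7: 000 → 0  (bit 0 = 0)
bits b7..b0 = 01000010 = 66

66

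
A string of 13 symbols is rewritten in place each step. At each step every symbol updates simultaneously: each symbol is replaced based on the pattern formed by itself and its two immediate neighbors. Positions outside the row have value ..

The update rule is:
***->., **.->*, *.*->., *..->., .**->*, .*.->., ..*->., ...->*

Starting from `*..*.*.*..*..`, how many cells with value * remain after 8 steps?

............*
***********..
*.........*.*
..*******....
*.*.....*.***
....***...*.*
***.*.*.*....
*.*.......***
count of *: 5

5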